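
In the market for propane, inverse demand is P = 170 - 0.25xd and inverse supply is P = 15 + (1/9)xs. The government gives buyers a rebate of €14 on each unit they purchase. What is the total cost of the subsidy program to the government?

Government cost = €6552

Pre-subsidy: 170 - 0.25x = 15 + (1/9)x gives x* = 5580/13 and P* = 815/13.
With the rebate, buyers effectively pay Pb = Ps − 14, where Ps is the price sellers receive.
On the curves, Pb = 170 - 0.25x and Ps = 15 + (1/9)x; the wedge Ps − Pb = 14 gives 15 + (1/9)x − (170 - 0.25x) = 14, so x' = 468.
Then Pb = 170 − 0.25·468 = 53 and Ps = 15 + (1/9)·468 = 67.
Government outlay = subsidy × quantity = 14 × 468 = 6552.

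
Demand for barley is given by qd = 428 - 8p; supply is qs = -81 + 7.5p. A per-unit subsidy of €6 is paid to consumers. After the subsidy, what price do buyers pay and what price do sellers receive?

Pre-subsidy: 428 - 8p = -81 + 7.5p gives p* = 1018/31, q* = 5124/31.
With the rebate, buyers effectively pay pb = ps − 6, where ps is the price sellers receive.
Demand in terms of ps becomes qd = 428 − 8(ps − 6) = 476 - 8ps. Setting this equal to supply: 476 - 8ps = -81 + 7.5ps, so ps = 1114/31.
Buyers pay pb = 1114/31 − 6 = 928/31; q' = -81 + 7.5·(1114/31) = 5844/31.

Buyers pay 928/31; sellers receive 1114/31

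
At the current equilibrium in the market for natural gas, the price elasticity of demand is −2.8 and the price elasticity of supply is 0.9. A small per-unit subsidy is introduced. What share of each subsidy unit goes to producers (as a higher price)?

For a small subsidy around the equilibrium, the benefit split depends on the relative slopes, which at a point are proportional to the elasticities.
Buyer share = εs/(εs + |εd|) = 0.9/(0.9 + 2.8) = 9/37; seller share = |εd|/(εs + |εd|) = 28/37.
So producers capture 28/37 of the subsidy.

Producer share = 28/37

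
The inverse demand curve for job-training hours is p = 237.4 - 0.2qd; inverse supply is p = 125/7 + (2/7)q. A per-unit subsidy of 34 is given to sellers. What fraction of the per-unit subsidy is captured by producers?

Producer share = 10/17

Pre-subsidy: 237.4 - 0.2q = 125/7 + (2/7)q gives q* = 452 and p* = 147.
With the subsidy, sellers receive ps = pb + 34 for each unit, where pb is the price buyers pay.
On the curves, pb = 237.4 - 0.2q and ps = 125/7 + (2/7)q; the wedge ps − pb = 34 gives 125/7 + (2/7)q − (237.4 - 0.2q) = 34, so q' = 522.
Then pb = 237.4 − 0.2·522 = 133 and ps = 125/7 + (2/7)·522 = 167.
Buyers' price falls by p* − pb = 147 − 133 = 14; sellers' price rises by ps − p* = 167 − 147 = 20.
So producers capture 20/34 = 10/17 of each unit of subsidy.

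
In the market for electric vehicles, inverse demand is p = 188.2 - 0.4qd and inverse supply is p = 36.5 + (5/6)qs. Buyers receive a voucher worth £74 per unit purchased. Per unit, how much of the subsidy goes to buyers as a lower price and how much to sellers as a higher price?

Buyers gain £24 per unit; sellers gain £50 per unit

Pre-subsidy: 188.2 - 0.4q = 36.5 + (5/6)q gives q* = 123 and p* = 139.
With the rebate, buyers effectively pay pb = ps − 74, where ps is the price sellers receive.
On the curves, pb = 188.2 - 0.4q and ps = 36.5 + (5/6)q; the wedge ps − pb = 74 gives 36.5 + (5/6)q − (188.2 - 0.4q) = 74, so q' = 183.
Then pb = 188.2 − 0.4·183 = 115 and ps = 36.5 + (5/6)·183 = 189.
Buyers' price falls by p* − pb = 139 − 115 = 24; sellers' price rises by ps − p* = 189 − 139 = 50.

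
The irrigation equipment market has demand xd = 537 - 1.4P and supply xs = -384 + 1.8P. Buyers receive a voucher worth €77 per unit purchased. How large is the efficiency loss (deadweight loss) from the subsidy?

Deadweight loss = €2334.54375

Pre-subsidy: 537 - 1.4P = -384 + 1.8P gives P* = 287.8125, x* = 134.0625.
With the rebate, buyers effectively pay Pb = Ps − 77, where Ps is the price sellers receive.
Demand in terms of Ps becomes xd = 537 − 1.4(Ps − 77) = 644.8 - 1.4Ps. Setting this equal to supply: 644.8 - 1.4Ps = -384 + 1.8Ps, so Ps = 321.5.
Buyers pay Pb = 321.5 − 77 = 244.5; x' = -384 + 1.8·321.5 = 194.7.
The subsidy expands output by 194.7 − 134.0625 = 60.6375 past the efficient level; on those units the gap between marginal cost and willingness to pay runs from 0 up to 77.
DWL = ½ × 77 × 60.6375 = 2334.54375.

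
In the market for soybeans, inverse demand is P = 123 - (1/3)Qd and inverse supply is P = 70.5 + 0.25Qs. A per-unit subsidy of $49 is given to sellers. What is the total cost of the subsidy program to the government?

Pre-subsidy: 123 - (1/3)Q = 70.5 + 0.25Q gives Q* = 90 and P* = 93.
With the subsidy, sellers receive Ps = Pb + 49 for each unit, where Pb is the price buyers pay.
On the curves, Pb = 123 - (1/3)Q and Ps = 70.5 + 0.25Q; the wedge Ps − Pb = 49 gives 70.5 + 0.25Q − (123 - (1/3)Q) = 49, so Q' = 174.
Then Pb = 123 − (1/3)·174 = 65 and Ps = 70.5 + 0.25·174 = 114.
Government outlay = subsidy × quantity = 49 × 174 = 8526.

Government cost = $8526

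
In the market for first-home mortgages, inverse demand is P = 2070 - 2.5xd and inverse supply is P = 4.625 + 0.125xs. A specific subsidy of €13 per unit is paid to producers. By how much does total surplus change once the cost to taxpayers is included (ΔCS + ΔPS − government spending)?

Net change in total surplus = -676/21

Pre-subsidy: 2070 - 2.5x = 4.625 + 0.125x gives x* = 16523/21 and P* = 4325/42.
With the subsidy, sellers receive Ps = Pb + 13 for each unit, where Pb is the price buyers pay.
On the curves, Pb = 2070 - 2.5x and Ps = 4.625 + 0.125x; the wedge Ps − Pb = 13 gives 4.625 + 0.125x − (2070 - 2.5x) = 13, so x' = 16627/21.
Then Pb = 2070 − 2.5·(16627/21) = 3805/42 and Ps = 4.625 + 0.125·(16627/21) = 4351/42.
ΔCS = ½(16523/21 + 16627/21)(4325/42 − 3805/42) = 1436500/147; ΔPS = ½(16523/21 + 16627/21)(4351/42 − 4325/42) = 71825/147.
Government spending = 13 × 16627/21 = 216151/21.
Net change = 1436500/147 + 71825/147 − 216151/21 = -676/21. The loss equals the DWL triangle ½·13·104/21.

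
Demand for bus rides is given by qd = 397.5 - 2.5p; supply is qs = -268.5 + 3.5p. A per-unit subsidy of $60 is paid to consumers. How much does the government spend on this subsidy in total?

Pre-subsidy: 397.5 - 2.5p = -268.5 + 3.5p gives p* = 111, q* = 120.
With the rebate, buyers effectively pay pb = ps − 60, where ps is the price sellers receive.
Demand in terms of ps becomes qd = 397.5 − 2.5(ps − 60) = 547.5 - 2.5ps. Setting this equal to supply: 547.5 - 2.5ps = -268.5 + 3.5ps, so ps = 136.
Buyers pay pb = 136 − 60 = 76; q' = -268.5 + 3.5·136 = 207.5.
Government outlay = subsidy × quantity = 60 × 207.5 = 12450.

Government cost = $12450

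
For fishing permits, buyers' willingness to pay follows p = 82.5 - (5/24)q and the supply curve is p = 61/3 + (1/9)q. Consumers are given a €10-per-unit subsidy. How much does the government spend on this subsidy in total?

Pre-subsidy: 82.5 - (5/24)q = 61/3 + (1/9)q gives q* = 4476/23 and p* = 965/23.
With the rebate, buyers effectively pay pb = ps − 10, where ps is the price sellers receive.
On the curves, pb = 82.5 - (5/24)q and ps = 61/3 + (1/9)q; the wedge ps − pb = 10 gives 61/3 + (1/9)q − (82.5 - (5/24)q) = 10, so q' = 5196/23.
Then pb = 82.5 − (5/24)·(5196/23) = 815/23 and ps = 61/3 + (1/9)·(5196/23) = 1045/23.
Government outlay = subsidy × quantity = 10 × 5196/23 = 51960/23.

Government cost = 51960/23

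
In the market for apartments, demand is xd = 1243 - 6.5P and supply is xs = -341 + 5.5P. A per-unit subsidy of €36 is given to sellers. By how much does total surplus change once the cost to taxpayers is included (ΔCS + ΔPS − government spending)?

Pre-subsidy: 1243 - 6.5P = -341 + 5.5P gives P* = 132, x* = 385.
With the subsidy, sellers receive Ps = Pb + 36 for each unit, where Pb is the price buyers pay.
Supply in terms of Pb becomes xs = -341 + 5.5(Pb + 36) = -143 + 5.5Pb. Setting this equal to demand: 1243 - 6.5Pb = -143 + 5.5Pb, so Pb = 115.5.
Sellers receive Ps = 115.5 + 36 = 151.5; x' = 1243 − 6.5·115.5 = 492.25.
ΔCS = ½(385 + 492.25)(132 − 115.5) = 7237.3125; ΔPS = ½(385 + 492.25)(151.5 − 132) = 8553.1875.
Government spending = 36 × 492.25 = 17721.
Net change = 7237.3125 + 8553.1875 − 17721 = -1930.5. The loss equals the DWL triangle ½·36·107.25.

Net change in total surplus = -€1930.5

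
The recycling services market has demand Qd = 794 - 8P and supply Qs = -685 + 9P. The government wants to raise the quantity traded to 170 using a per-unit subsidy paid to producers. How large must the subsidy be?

At Q = 170, invert demand for the buyer price: Pb = (794 − 170)/8 = 78; invert supply for the seller price: Ps = (170 − (-685))/9 = 95.
The subsidy must fill the gap: s = Ps − Pb = 95 − 78 = 17.

Required subsidy s = 17 per unit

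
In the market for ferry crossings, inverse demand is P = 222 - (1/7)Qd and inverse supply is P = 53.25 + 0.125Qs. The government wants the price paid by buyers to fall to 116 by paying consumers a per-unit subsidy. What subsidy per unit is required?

Required subsidy s = 30 per unit

At a buyer price of 116, quantity demanded is 1554 − 7·116 = 742.
Sellers supply 742 only when they receive Ps = 53.25 + 0.125·742 = 146.
s = Ps − Pb = 146 − 116 = 30.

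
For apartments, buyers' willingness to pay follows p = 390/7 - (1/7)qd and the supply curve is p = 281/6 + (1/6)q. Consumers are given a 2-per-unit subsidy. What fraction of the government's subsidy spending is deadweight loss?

Pre-subsidy: 390/7 - (1/7)q = 281/6 + (1/6)q gives q* = 373/13 and p* = 671/13.
With the rebate, buyers effectively pay pb = ps − 2, where ps is the price sellers receive.
On the curves, pb = 390/7 - (1/7)q and ps = 281/6 + (1/6)q; the wedge ps − pb = 2 gives 281/6 + (1/6)q − (390/7 - (1/7)q) = 2, so q' = 457/13.
Then pb = 390/7 − (1/7)·(457/13) = 659/13 and ps = 281/6 + (1/6)·(457/13) = 685/13.
ΔCS = ½(373/13 + 457/13)(671/13 − 659/13) = 4980/169; ΔPS = ½(373/13 + 457/13)(685/13 − 671/13) = 5810/169.
Government spending = 2 × 457/13 = 914/13.
DWL = ½ × 2 × (457/13 − 373/13) = 84/13; fraction = (84/13) / (914/13) = 42/457.

DWL / government spending = 42/457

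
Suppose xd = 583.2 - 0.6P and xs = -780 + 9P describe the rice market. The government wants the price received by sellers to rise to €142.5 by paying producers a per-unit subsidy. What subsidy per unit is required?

At a seller price of 142.5, quantity supplied is -780 + 9·142.5 = 502.5.
Buyers absorb 502.5 only when they pay Pb with 583.2 − 0.6·Pb = 502.5, i.e. Pb = 134.5.
s = Ps − Pb = 142.5 − 134.5 = 8.

Required subsidy s = €8 per unit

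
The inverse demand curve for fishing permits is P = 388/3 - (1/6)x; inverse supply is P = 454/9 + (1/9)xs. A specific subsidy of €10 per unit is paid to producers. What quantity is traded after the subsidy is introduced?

Pre-subsidy: 388/3 - (1/6)x = 454/9 + (1/9)x gives x* = 284 and P* = 82.
With the subsidy, sellers receive Ps = Pb + 10 for each unit, where Pb is the price buyers pay.
On the curves, Pb = 388/3 - (1/6)x and Ps = 454/9 + (1/9)x; the wedge Ps − Pb = 10 gives 454/9 + (1/9)x − (388/3 - (1/6)x) = 10, so x' = 320.
Then Pb = 388/3 − (1/6)·320 = 76 and Ps = 454/9 + (1/9)·320 = 86.

x' = 320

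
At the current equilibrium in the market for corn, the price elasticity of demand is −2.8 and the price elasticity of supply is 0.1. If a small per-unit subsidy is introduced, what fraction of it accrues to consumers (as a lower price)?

Consumer share = 1/29

For a small subsidy around the equilibrium, the benefit split depends on the relative slopes, which at a point are proportional to the elasticities.
Buyer share = εs/(εs + |εd|) = 0.1/(0.1 + 2.8) = 1/29; seller share = |εd|/(εs + |εd|) = 28/29.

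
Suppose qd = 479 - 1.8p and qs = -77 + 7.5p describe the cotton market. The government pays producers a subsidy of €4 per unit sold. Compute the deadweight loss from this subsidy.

Pre-subsidy: 479 - 1.8p = -77 + 7.5p gives p* = 5560/93, q* = 11513/31.
With the subsidy, sellers receive ps = pb + 4 for each unit, where pb is the price buyers pay.
Supply in terms of pb becomes qs = -77 + 7.5(pb + 4) = -47 + 7.5pb. Setting this equal to demand: 479 - 1.8pb = -47 + 7.5pb, so pb = 5260/93.
Sellers receive ps = 5260/93 + 4 = 5632/93; q' = 479 − 1.8·(5260/93) = 11693/31.
The subsidy expands output by 11693/31 − 11513/31 = 180/31 past the efficient level; on those units the gap between marginal cost and willingness to pay runs from 0 up to 4.
DWL = ½ × 4 × 180/31 = 360/31.

Deadweight loss = 360/31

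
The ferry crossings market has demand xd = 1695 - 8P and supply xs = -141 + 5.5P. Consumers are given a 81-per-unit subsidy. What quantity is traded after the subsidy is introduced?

Pre-subsidy: 1695 - 8P = -141 + 5.5P gives P* = 136, x* = 607.
With the rebate, buyers effectively pay Pb = Ps − 81, where Ps is the price sellers receive.
Demand in terms of Ps becomes xd = 1695 − 8(Ps − 81) = 2343 - 8Ps. Setting this equal to supply: 2343 - 8Ps = -141 + 5.5Ps, so Ps = 184.
Buyers pay Pb = 184 − 81 = 103; x' = -141 + 5.5·184 = 871.

x' = 871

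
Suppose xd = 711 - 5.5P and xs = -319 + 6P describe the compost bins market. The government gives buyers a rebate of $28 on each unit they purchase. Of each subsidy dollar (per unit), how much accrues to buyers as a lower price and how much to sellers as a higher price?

Buyers gain 336/23 per unit; sellers gain 308/23 per unit

Pre-subsidy: 711 - 5.5P = -319 + 6P gives P* = 2060/23, x* = 5023/23.
With the rebate, buyers effectively pay Pb = Ps − 28, where Ps is the price sellers receive.
Demand in terms of Ps becomes xd = 711 − 5.5(Ps − 28) = 865 - 5.5Ps. Setting this equal to supply: 865 - 5.5Ps = -319 + 6Ps, so Ps = 2368/23.
Buyers pay Pb = 2368/23 − 28 = 1724/23; x' = -319 + 6·(2368/23) = 6871/23.
Buyers' price falls by P* − Pb = 2060/23 − 1724/23 = 336/23; sellers' price rises by Ps − P* = 2368/23 − 2060/23 = 308/23.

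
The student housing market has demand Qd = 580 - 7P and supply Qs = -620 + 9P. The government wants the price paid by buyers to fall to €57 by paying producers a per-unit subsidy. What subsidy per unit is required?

At a buyer price of 57, quantity demanded is 580 − 7·57 = 181.
Sellers supply 181 only when they receive Ps with -620 + 9·Ps = 181, i.e. Ps = 89.
s = Ps − Pb = 89 − 57 = 32.

Required subsidy s = €32 per unit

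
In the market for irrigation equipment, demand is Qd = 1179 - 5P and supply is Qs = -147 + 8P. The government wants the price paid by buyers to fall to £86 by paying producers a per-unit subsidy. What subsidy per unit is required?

At a buyer price of 86, quantity demanded is 1179 − 5·86 = 749.
Sellers supply 749 only when they receive Ps with -147 + 8·Ps = 749, i.e. Ps = 112.
s = Ps − Pb = 112 − 86 = 26.

Required subsidy s = £26 per unit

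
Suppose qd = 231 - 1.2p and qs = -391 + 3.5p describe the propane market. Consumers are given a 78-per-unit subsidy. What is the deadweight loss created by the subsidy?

Deadweight loss = 127764/47

Pre-subsidy: 231 - 1.2p = -391 + 3.5p gives p* = 6220/47, q* = 3393/47.
With the rebate, buyers effectively pay pb = ps − 78, where ps is the price sellers receive.
Demand in terms of ps becomes qd = 231 − 1.2(ps − 78) = 324.6 - 1.2ps. Setting this equal to supply: 324.6 - 1.2ps = -391 + 3.5ps, so ps = 7156/47.
Buyers pay pb = 7156/47 − 78 = 3490/47; q' = -391 + 3.5·(7156/47) = 6669/47.
The subsidy expands output by 6669/47 − 3393/47 = 3276/47 past the efficient level; on those units the gap between marginal cost and willingness to pay runs from 0 up to 78.
DWL = ½ × 78 × 3276/47 = 127764/47.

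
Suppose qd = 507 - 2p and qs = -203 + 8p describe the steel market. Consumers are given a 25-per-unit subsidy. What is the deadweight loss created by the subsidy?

Deadweight loss = 500

Pre-subsidy: 507 - 2p = -203 + 8p gives p* = 71, q* = 365.
With the rebate, buyers effectively pay pb = ps − 25, where ps is the price sellers receive.
Demand in terms of ps becomes qd = 507 − 2(ps − 25) = 557 - 2ps. Setting this equal to supply: 557 - 2ps = -203 + 8ps, so ps = 76.
Buyers pay pb = 76 − 25 = 51; q' = -203 + 8·76 = 405.
The subsidy expands output by 405 − 365 = 40 past the efficient level; on those units the gap between marginal cost and willingness to pay runs from 0 up to 25.
DWL = ½ × 25 × 40 = 500.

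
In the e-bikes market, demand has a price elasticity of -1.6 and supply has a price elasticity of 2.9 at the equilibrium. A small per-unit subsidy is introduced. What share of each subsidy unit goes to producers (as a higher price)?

For a small subsidy around the equilibrium, the benefit split depends on the relative slopes, which at a point are proportional to the elasticities.
Buyer share = εs/(εs + |εd|) = 2.9/(2.9 + 1.6) = 29/45; seller share = |εd|/(εs + |εd|) = 16/45.
So producers capture 16/45 of the subsidy.

Producer share = 16/45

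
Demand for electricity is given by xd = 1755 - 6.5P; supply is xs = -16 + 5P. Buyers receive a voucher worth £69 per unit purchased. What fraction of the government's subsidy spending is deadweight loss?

Pre-subsidy: 1755 - 6.5P = -16 + 5P gives P* = 154, x* = 754.
With the rebate, buyers effectively pay Pb = Ps − 69, where Ps is the price sellers receive.
Demand in terms of Ps becomes xd = 1755 − 6.5(Ps − 69) = 2203.5 - 6.5Ps. Setting this equal to supply: 2203.5 - 6.5Ps = -16 + 5Ps, so Ps = 193.
Buyers pay Pb = 193 − 69 = 124; x' = -16 + 5·193 = 949.
ΔCS = ½(754 + 949)(154 − 124) = 25545; ΔPS = ½(754 + 949)(193 − 154) = 33208.5.
Government spending = 69 × 949 = 65481.
DWL = ½ × 69 × (949 − 754) = 6727.5; fraction = 6727.5 / 65481 = 15/146.

DWL / government spending = 15/146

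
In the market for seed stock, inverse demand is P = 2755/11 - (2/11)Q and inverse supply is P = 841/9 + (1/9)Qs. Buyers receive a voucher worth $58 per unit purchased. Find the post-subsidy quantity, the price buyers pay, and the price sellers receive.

Q' = 734; buyers pay $117; sellers receive $175

Pre-subsidy: 2755/11 - (2/11)Q = 841/9 + (1/9)Q gives Q* = 536 and P* = 153.
With the rebate, buyers effectively pay Pb = Ps − 58, where Ps is the price sellers receive.
On the curves, Pb = 2755/11 - (2/11)Q and Ps = 841/9 + (1/9)Q; the wedge Ps − Pb = 58 gives 841/9 + (1/9)Q − (2755/11 - (2/11)Q) = 58, so Q' = 734.
Then Pb = 2755/11 − (2/11)·734 = 117 and Ps = 841/9 + (1/9)·734 = 175.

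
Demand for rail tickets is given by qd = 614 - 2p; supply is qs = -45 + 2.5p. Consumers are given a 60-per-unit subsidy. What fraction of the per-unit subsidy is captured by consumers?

Consumer share = 5/9

Pre-subsidy: 614 - 2p = -45 + 2.5p gives p* = 1318/9, q* = 2890/9.
With the rebate, buyers effectively pay pb = ps − 60, where ps is the price sellers receive.
Demand in terms of ps becomes qd = 614 − 2(ps − 60) = 734 - 2ps. Setting this equal to supply: 734 - 2ps = -45 + 2.5ps, so ps = 1558/9.
Buyers pay pb = 1558/9 − 60 = 1018/9; q' = -45 + 2.5·(1558/9) = 3490/9.
Buyers' price falls by p* − pb = 1318/9 − 1018/9 = 100/3; sellers' price rises by ps − p* = 1558/9 − 1318/9 = 80/3.
So consumers capture (100/3)/60 = 5/9 of each unit of subsidy.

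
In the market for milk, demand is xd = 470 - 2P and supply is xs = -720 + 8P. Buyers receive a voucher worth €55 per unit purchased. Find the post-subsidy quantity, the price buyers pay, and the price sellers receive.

x' = 320; buyers pay €75; sellers receive €130

Pre-subsidy: 470 - 2P = -720 + 8P gives P* = 119, x* = 232.
With the rebate, buyers effectively pay Pb = Ps − 55, where Ps is the price sellers receive.
Demand in terms of Ps becomes xd = 470 − 2(Ps − 55) = 580 - 2Ps. Setting this equal to supply: 580 - 2Ps = -720 + 8Ps, so Ps = 130.
Buyers pay Pb = 130 − 55 = 75; x' = -720 + 8·130 = 320.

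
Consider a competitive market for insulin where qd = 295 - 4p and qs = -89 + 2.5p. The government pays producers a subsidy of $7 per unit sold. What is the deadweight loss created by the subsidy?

Pre-subsidy: 295 - 4p = -89 + 2.5p gives p* = 768/13, q* = 763/13.
With the subsidy, sellers receive ps = pb + 7 for each unit, where pb is the price buyers pay.
Supply in terms of pb becomes qs = -89 + 2.5(pb + 7) = -71.5 + 2.5pb. Setting this equal to demand: 295 - 4pb = -71.5 + 2.5pb, so pb = 733/13.
Sellers receive ps = 733/13 + 7 = 824/13; q' = 295 − 4·(733/13) = 903/13.
The subsidy expands output by 903/13 − 763/13 = 140/13 past the efficient level; on those units the gap between marginal cost and willingness to pay runs from 0 up to 7.
DWL = ½ × 7 × 140/13 = 490/13.

Deadweight loss = 490/13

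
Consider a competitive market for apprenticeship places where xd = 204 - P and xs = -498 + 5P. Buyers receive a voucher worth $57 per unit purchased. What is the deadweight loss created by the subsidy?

Deadweight loss = $1353.75

Pre-subsidy: 204 - P = -498 + 5P gives P* = 117, x* = 87.
With the rebate, buyers effectively pay Pb = Ps − 57, where Ps is the price sellers receive.
Demand in terms of Ps becomes xd = 204 − 1(Ps − 57) = 261 - Ps. Setting this equal to supply: 261 - Ps = -498 + 5Ps, so Ps = 126.5.
Buyers pay Pb = 126.5 − 57 = 69.5; x' = -498 + 5·126.5 = 134.5.
The subsidy expands output by 134.5 − 87 = 47.5 past the efficient level; on those units the gap between marginal cost and willingness to pay runs from 0 up to 57.
DWL = ½ × 57 × 47.5 = 1353.75.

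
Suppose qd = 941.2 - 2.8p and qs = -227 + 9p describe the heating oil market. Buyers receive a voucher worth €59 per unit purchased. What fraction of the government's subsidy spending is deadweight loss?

Pre-subsidy: 941.2 - 2.8p = -227 + 9p gives p* = 99, q* = 664.
With the rebate, buyers effectively pay pb = ps − 59, where ps is the price sellers receive.
Demand in terms of ps becomes qd = 941.2 − 2.8(ps − 59) = 1106.4 - 2.8ps. Setting this equal to supply: 1106.4 - 2.8ps = -227 + 9ps, so ps = 113.
Buyers pay pb = 113 − 59 = 54; q' = -227 + 9·113 = 790.
ΔCS = ½(664 + 790)(99 − 54) = 32715; ΔPS = ½(664 + 790)(113 − 99) = 10178.
Government spending = 59 × 790 = 46610.
DWL = ½ × 59 × (790 − 664) = 3717; fraction = 3717 / 46610 = 63/790.

DWL / government spending = 63/790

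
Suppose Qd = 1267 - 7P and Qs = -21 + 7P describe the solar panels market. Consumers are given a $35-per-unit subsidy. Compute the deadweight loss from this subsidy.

Deadweight loss = $2143.75

Pre-subsidy: 1267 - 7P = -21 + 7P gives P* = 92, Q* = 623.
With the rebate, buyers effectively pay Pb = Ps − 35, where Ps is the price sellers receive.
Demand in terms of Ps becomes Qd = 1267 − 7(Ps − 35) = 1512 - 7Ps. Setting this equal to supply: 1512 - 7Ps = -21 + 7Ps, so Ps = 109.5.
Buyers pay Pb = 109.5 − 35 = 74.5; Q' = -21 + 7·109.5 = 745.5.
The subsidy expands output by 745.5 − 623 = 122.5 past the efficient level; on those units the gap between marginal cost and willingness to pay runs from 0 up to 35.
DWL = ½ × 35 × 122.5 = 2143.75.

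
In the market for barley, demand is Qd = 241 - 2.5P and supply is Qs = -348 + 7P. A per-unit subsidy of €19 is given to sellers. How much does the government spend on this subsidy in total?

Government cost = €2299

Pre-subsidy: 241 - 2.5P = -348 + 7P gives P* = 62, Q* = 86.
With the subsidy, sellers receive Ps = Pb + 19 for each unit, where Pb is the price buyers pay.
Supply in terms of Pb becomes Qs = -348 + 7(Pb + 19) = -215 + 7Pb. Setting this equal to demand: 241 - 2.5Pb = -215 + 7Pb, so Pb = 48.
Sellers receive Ps = 48 + 19 = 67; Q' = 241 − 2.5·48 = 121.
Government outlay = subsidy × quantity = 19 × 121 = 2299.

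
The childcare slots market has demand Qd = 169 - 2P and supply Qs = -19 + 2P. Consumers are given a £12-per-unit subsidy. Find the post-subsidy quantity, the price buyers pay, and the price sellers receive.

Q' = 87; buyers pay £41; sellers receive £53

Pre-subsidy: 169 - 2P = -19 + 2P gives P* = 47, Q* = 75.
With the rebate, buyers effectively pay Pb = Ps − 12, where Ps is the price sellers receive.
Demand in terms of Ps becomes Qd = 169 − 2(Ps − 12) = 193 - 2Ps. Setting this equal to supply: 193 - 2Ps = -19 + 2Ps, so Ps = 53.
Buyers pay Pb = 53 − 12 = 41; Q' = -19 + 2·53 = 87.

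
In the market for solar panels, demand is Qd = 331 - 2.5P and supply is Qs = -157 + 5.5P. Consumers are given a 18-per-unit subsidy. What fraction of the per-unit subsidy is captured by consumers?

Pre-subsidy: 331 - 2.5P = -157 + 5.5P gives P* = 61, Q* = 178.5.
With the rebate, buyers effectively pay Pb = Ps − 18, where Ps is the price sellers receive.
Demand in terms of Ps becomes Qd = 331 − 2.5(Ps − 18) = 376 - 2.5Ps. Setting this equal to supply: 376 - 2.5Ps = -157 + 5.5Ps, so Ps = 66.625.
Buyers pay Pb = 66.625 − 18 = 48.625; Q' = -157 + 5.5·66.625 = 209.4375.
Buyers' price falls by P* − Pb = 61 − 48.625 = 12.375; sellers' price rises by Ps − P* = 66.625 − 61 = 5.625.
So consumers capture 12.375/18 = 0.6875 of each unit of subsidy.

Consumer share = 0.6875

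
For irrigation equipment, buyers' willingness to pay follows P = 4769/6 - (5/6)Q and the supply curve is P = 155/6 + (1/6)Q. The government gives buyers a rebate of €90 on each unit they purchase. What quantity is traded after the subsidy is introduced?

Pre-subsidy: 4769/6 - (5/6)Q = 155/6 + (1/6)Q gives Q* = 769 and P* = 154.
With the rebate, buyers effectively pay Pb = Ps − 90, where Ps is the price sellers receive.
On the curves, Pb = 4769/6 - (5/6)Q and Ps = 155/6 + (1/6)Q; the wedge Ps − Pb = 90 gives 155/6 + (1/6)Q − (4769/6 - (5/6)Q) = 90, so Q' = 859.
Then Pb = 4769/6 − (5/6)·859 = 79 and Ps = 155/6 + (1/6)·859 = 169.

Q' = 859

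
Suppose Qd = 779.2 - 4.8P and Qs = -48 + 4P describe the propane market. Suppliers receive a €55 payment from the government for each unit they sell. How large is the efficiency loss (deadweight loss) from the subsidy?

Pre-subsidy: 779.2 - 4.8P = -48 + 4P gives P* = 94, Q* = 328.
With the subsidy, sellers receive Ps = Pb + 55 for each unit, where Pb is the price buyers pay.
Supply in terms of Pb becomes Qs = -48 + 4(Pb + 55) = 172 + 4Pb. Setting this equal to demand: 779.2 - 4.8Pb = 172 + 4Pb, so Pb = 69.
Sellers receive Ps = 69 + 55 = 124; Q' = 779.2 − 4.8·69 = 448.
The subsidy expands output by 448 − 328 = 120 past the efficient level; on those units the gap between marginal cost and willingness to pay runs from 0 up to 55.
DWL = ½ × 55 × 120 = 3300.

Deadweight loss = €3300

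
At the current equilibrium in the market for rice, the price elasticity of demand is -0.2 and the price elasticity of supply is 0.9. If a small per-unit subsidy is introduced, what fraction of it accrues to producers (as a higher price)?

Producer share = 2/11

For a small subsidy around the equilibrium, the benefit split depends on the relative slopes, which at a point are proportional to the elasticities.
Buyer share = εs/(εs + |εd|) = 0.9/(0.9 + 0.2) = 9/11; seller share = |εd|/(εs + |εd|) = 2/11.
So producers capture 2/11 of the subsidy.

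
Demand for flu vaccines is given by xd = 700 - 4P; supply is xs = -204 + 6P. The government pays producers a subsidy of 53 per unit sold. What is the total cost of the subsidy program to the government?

Pre-subsidy: 700 - 4P = -204 + 6P gives P* = 90.4, x* = 338.4.
With the subsidy, sellers receive Ps = Pb + 53 for each unit, where Pb is the price buyers pay.
Supply in terms of Pb becomes xs = -204 + 6(Pb + 53) = 114 + 6Pb. Setting this equal to demand: 700 - 4Pb = 114 + 6Pb, so Pb = 58.6.
Sellers receive Ps = 58.6 + 53 = 111.6; x' = 700 − 4·58.6 = 465.6.
Government outlay = subsidy × quantity = 53 × 465.6 = 24676.8.

Government cost = 24676.8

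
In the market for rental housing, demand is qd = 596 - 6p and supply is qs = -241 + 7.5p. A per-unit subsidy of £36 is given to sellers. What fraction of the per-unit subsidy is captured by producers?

Pre-subsidy: 596 - 6p = -241 + 7.5p gives p* = 62, q* = 224.
With the subsidy, sellers receive ps = pb + 36 for each unit, where pb is the price buyers pay.
Supply in terms of pb becomes qs = -241 + 7.5(pb + 36) = 29 + 7.5pb. Setting this equal to demand: 596 - 6pb = 29 + 7.5pb, so pb = 42.
Sellers receive ps = 42 + 36 = 78; q' = 596 − 6·42 = 344.
Buyers' price falls by p* − pb = 62 − 42 = 20; sellers' price rises by ps − p* = 78 − 62 = 16.
So producers capture 16/36 = 4/9 of each unit of subsidy.

Producer share = 4/9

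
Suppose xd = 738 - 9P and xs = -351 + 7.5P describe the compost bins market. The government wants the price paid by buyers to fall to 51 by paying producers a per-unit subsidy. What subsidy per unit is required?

At a buyer price of 51, quantity demanded is 738 − 9·51 = 279.
Sellers supply 279 only when they receive Ps with -351 + 7.5·Ps = 279, i.e. Ps = 84.
s = Ps − Pb = 84 − 51 = 33.

Required subsidy s = 33 per unit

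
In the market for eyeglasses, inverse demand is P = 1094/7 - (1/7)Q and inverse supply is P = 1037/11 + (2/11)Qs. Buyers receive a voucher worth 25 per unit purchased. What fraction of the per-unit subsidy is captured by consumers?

Consumer share = 0.44

Pre-subsidy: 1094/7 - (1/7)Q = 1037/11 + (2/11)Q gives Q* = 191 and P* = 129.
With the rebate, buyers effectively pay Pb = Ps − 25, where Ps is the price sellers receive.
On the curves, Pb = 1094/7 - (1/7)Q and Ps = 1037/11 + (2/11)Q; the wedge Ps − Pb = 25 gives 1037/11 + (2/11)Q − (1094/7 - (1/7)Q) = 25, so Q' = 268.
Then Pb = 1094/7 − (1/7)·268 = 118 and Ps = 1037/11 + (2/11)·268 = 143.
Buyers' price falls by P* − Pb = 129 − 118 = 11; sellers' price rises by Ps − P* = 143 − 129 = 14.
So consumers capture 11/25 = 0.44 of each unit of subsidy.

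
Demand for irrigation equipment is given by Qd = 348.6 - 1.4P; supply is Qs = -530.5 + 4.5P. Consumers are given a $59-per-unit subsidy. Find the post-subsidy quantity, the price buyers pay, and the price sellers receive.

Pre-subsidy: 348.6 - 1.4P = -530.5 + 4.5P gives P* = 149, Q* = 140.
With the rebate, buyers effectively pay Pb = Ps − 59, where Ps is the price sellers receive.
Demand in terms of Ps becomes Qd = 348.6 − 1.4(Ps − 59) = 431.2 - 1.4Ps. Setting this equal to supply: 431.2 - 1.4Ps = -530.5 + 4.5Ps, so Ps = 163.
Buyers pay Pb = 163 − 59 = 104; Q' = -530.5 + 4.5·163 = 203.

Q' = 203; buyers pay $104; sellers receive $163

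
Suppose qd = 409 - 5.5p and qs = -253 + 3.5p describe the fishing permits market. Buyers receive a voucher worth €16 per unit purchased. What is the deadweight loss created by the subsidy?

Pre-subsidy: 409 - 5.5p = -253 + 3.5p gives p* = 662/9, q* = 40/9.
With the rebate, buyers effectively pay pb = ps − 16, where ps is the price sellers receive.
Demand in terms of ps becomes qd = 409 − 5.5(ps − 16) = 497 - 5.5ps. Setting this equal to supply: 497 - 5.5ps = -253 + 3.5ps, so ps = 250/3.
Buyers pay pb = 250/3 − 16 = 202/3; q' = -253 + 3.5·(250/3) = 116/3.
The subsidy expands output by 116/3 − 40/9 = 308/9 past the efficient level; on those units the gap between marginal cost and willingness to pay runs from 0 up to 16.
DWL = ½ × 16 × 308/9 = 2464/9.

Deadweight loss = 2464/9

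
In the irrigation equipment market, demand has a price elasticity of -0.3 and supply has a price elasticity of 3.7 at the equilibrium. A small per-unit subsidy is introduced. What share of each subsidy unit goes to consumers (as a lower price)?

Consumer share = 0.925

For a small subsidy around the equilibrium, the benefit split depends on the relative slopes, which at a point are proportional to the elasticities.
Buyer share = εs/(εs + |εd|) = 3.7/(3.7 + 0.3) = 0.925; seller share = |εd|/(εs + |εd|) = 0.075.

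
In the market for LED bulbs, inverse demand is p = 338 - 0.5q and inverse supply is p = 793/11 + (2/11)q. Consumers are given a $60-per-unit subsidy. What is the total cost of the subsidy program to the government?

Pre-subsidy: 338 - 0.5q = 793/11 + (2/11)q gives q* = 390 and p* = 143.
With the rebate, buyers effectively pay pb = ps − 60, where ps is the price sellers receive.
On the curves, pb = 338 - 0.5q and ps = 793/11 + (2/11)q; the wedge ps − pb = 60 gives 793/11 + (2/11)q − (338 - 0.5q) = 60, so q' = 478.
Then pb = 338 − 0.5·478 = 99 and ps = 793/11 + (2/11)·478 = 159.
Government outlay = subsidy × quantity = 60 × 478 = 28680.

Government cost = $28680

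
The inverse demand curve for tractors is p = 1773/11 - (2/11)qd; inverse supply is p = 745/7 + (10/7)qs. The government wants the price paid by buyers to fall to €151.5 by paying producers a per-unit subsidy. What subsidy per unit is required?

At a buyer price of 151.5, quantity demanded is 886.5 − 5.5·151.5 = 53.25.
Sellers supply 53.25 only when they receive ps = 745/7 + (10/7)·53.25 = 182.5.
s = ps − pb = 182.5 − 151.5 = 31.

Required subsidy s = €31 per unit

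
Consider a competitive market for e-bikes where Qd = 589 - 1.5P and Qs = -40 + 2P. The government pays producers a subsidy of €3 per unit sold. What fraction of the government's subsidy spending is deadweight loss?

Pre-subsidy: 589 - 1.5P = -40 + 2P gives P* = 1258/7, Q* = 2236/7.
With the subsidy, sellers receive Ps = Pb + 3 for each unit, where Pb is the price buyers pay.
Supply in terms of Pb becomes Qs = -40 + 2(Pb + 3) = -34 + 2Pb. Setting this equal to demand: 589 - 1.5Pb = -34 + 2Pb, so Pb = 178.
Sellers receive Ps = 178 + 3 = 181; Q' = 589 − 1.5·178 = 322.
ΔCS = ½(2236/7 + 322)(1258/7 − 178) = 26940/49; ΔPS = ½(2236/7 + 322)(181 − 1258/7) = 20205/49.
Government spending = 3 × 322 = 966.
DWL = ½ × 3 × (322 − 2236/7) = 27/7; fraction = (27/7) / 966 = 9/2254.

DWL / government spending = 9/2254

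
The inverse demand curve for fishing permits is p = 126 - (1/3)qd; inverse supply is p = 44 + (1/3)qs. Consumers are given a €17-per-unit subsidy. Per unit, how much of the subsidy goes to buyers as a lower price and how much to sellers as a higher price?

Pre-subsidy: 126 - (1/3)q = 44 + (1/3)q gives q* = 123 and p* = 85.
With the rebate, buyers effectively pay pb = ps − 17, where ps is the price sellers receive.
On the curves, pb = 126 - (1/3)q and ps = 44 + (1/3)q; the wedge ps − pb = 17 gives 44 + (1/3)q − (126 - (1/3)q) = 17, so q' = 148.5.
Then pb = 126 − (1/3)·148.5 = 76.5 and ps = 44 + (1/3)·148.5 = 93.5.
Buyers' price falls by p* − pb = 85 − 76.5 = 8.5; sellers' price rises by ps − p* = 93.5 − 85 = 8.5.

Buyers gain €8.5 per unit; sellers gain €8.5 per unit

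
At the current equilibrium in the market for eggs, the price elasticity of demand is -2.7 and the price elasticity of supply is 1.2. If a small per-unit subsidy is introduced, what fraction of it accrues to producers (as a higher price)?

For a small subsidy around the equilibrium, the benefit split depends on the relative slopes, which at a point are proportional to the elasticities.
Buyer share = εs/(εs + |εd|) = 1.2/(1.2 + 2.7) = 4/13; seller share = |εd|/(εs + |εd|) = 9/13.
So producers capture 9/13 of the subsidy.

Producer share = 9/13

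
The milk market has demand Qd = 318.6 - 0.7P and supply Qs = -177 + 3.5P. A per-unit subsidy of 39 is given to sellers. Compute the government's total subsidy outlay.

Pre-subsidy: 318.6 - 0.7P = -177 + 3.5P gives P* = 118, Q* = 236.
With the subsidy, sellers receive Ps = Pb + 39 for each unit, where Pb is the price buyers pay.
Supply in terms of Pb becomes Qs = -177 + 3.5(Pb + 39) = -40.5 + 3.5Pb. Setting this equal to demand: 318.6 - 0.7Pb = -40.5 + 3.5Pb, so Pb = 85.5.
Sellers receive Ps = 85.5 + 39 = 124.5; Q' = 318.6 − 0.7·85.5 = 258.75.
Government outlay = subsidy × quantity = 39 × 258.75 = 10091.25.

Government cost = 10091.25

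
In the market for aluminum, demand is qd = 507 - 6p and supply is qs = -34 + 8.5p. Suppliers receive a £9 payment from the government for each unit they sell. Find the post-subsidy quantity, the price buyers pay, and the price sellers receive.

q' = 9129/29; buyers pay 929/29; sellers receive 1190/29

Pre-subsidy: 507 - 6p = -34 + 8.5p gives p* = 1082/29, q* = 8211/29.
With the subsidy, sellers receive ps = pb + 9 for each unit, where pb is the price buyers pay.
Supply in terms of pb becomes qs = -34 + 8.5(pb + 9) = 42.5 + 8.5pb. Setting this equal to demand: 507 - 6pb = 42.5 + 8.5pb, so pb = 929/29.
Sellers receive ps = 929/29 + 9 = 1190/29; q' = 507 − 6·(929/29) = 9129/29.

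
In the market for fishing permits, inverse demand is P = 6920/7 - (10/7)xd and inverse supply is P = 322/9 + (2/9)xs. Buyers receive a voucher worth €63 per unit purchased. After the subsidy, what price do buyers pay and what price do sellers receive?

Pre-subsidy: 6920/7 - (10/7)x = 322/9 + (2/9)x gives x* = 30013/52 and P* = 4265/26.
With the rebate, buyers effectively pay Pb = Ps − 63, where Ps is the price sellers receive.
On the curves, Pb = 6920/7 - (10/7)x and Ps = 322/9 + (2/9)x; the wedge Ps − Pb = 63 gives 322/9 + (2/9)x − (6920/7 - (10/7)x) = 63, so x' = 63995/104.
Then Pb = 6920/7 − (10/7)·(63995/104) = 5695/52 and Ps = 322/9 + (2/9)·(63995/104) = 8971/52.

Buyers pay 5695/52; sellers receive 8971/52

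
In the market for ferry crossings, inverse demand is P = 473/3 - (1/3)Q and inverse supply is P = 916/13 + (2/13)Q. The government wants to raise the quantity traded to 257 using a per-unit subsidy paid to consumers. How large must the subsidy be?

At Q = 257, from the demand curve buyers pay Pb = 473/3 − (1/3)·257 = 72; from the supply curve sellers need Ps = 916/13 + (2/13)·257 = 110.
The subsidy must fill the gap: s = Ps − Pb = 110 − 72 = 38.

Required subsidy s = 38 per unit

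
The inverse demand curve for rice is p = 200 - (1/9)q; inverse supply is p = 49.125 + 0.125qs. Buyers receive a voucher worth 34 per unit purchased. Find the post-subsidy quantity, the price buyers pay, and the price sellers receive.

Pre-subsidy: 200 - (1/9)q = 49.125 + 0.125q gives q* = 639 and p* = 129.
With the rebate, buyers effectively pay pb = ps − 34, where ps is the price sellers receive.
On the curves, pb = 200 - (1/9)q and ps = 49.125 + 0.125q; the wedge ps − pb = 34 gives 49.125 + 0.125q − (200 - (1/9)q) = 34, so q' = 783.
Then pb = 200 − (1/9)·783 = 113 and ps = 49.125 + 0.125·783 = 147.

q' = 783; buyers pay 113; sellers receive 147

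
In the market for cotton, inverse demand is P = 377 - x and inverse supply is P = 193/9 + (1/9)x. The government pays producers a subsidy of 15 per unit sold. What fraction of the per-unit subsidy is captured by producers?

Producer share = 0.1

Pre-subsidy: 377 - x = 193/9 + (1/9)x gives x* = 320 and P* = 57.
With the subsidy, sellers receive Ps = Pb + 15 for each unit, where Pb is the price buyers pay.
On the curves, Pb = 377 - x and Ps = 193/9 + (1/9)x; the wedge Ps − Pb = 15 gives 193/9 + (1/9)x − (377 - x) = 15, so x' = 333.5.
Then Pb = 377 − 1·333.5 = 43.5 and Ps = 193/9 + (1/9)·333.5 = 58.5.
Buyers' price falls by P* − Pb = 57 − 43.5 = 13.5; sellers' price rises by Ps − P* = 58.5 − 57 = 1.5.
So producers capture 1.5/15 = 0.1 of each unit of subsidy.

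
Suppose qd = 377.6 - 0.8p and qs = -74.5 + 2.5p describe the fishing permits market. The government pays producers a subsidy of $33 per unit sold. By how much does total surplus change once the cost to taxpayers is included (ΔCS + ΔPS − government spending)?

Pre-subsidy: 377.6 - 0.8p = -74.5 + 2.5p gives p* = 137, q* = 268.
With the subsidy, sellers receive ps = pb + 33 for each unit, where pb is the price buyers pay.
Supply in terms of pb becomes qs = -74.5 + 2.5(pb + 33) = 8 + 2.5pb. Setting this equal to demand: 377.6 - 0.8pb = 8 + 2.5pb, so pb = 112.
Sellers receive ps = 112 + 33 = 145; q' = 377.6 − 0.8·112 = 288.
ΔCS = ½(268 + 288)(137 − 112) = 6950; ΔPS = ½(268 + 288)(145 − 137) = 2224.
Government spending = 33 × 288 = 9504.
Net change = 6950 + 2224 − 9504 = -330. The loss equals the DWL triangle ½·33·20.

Net change in total surplus = -$330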